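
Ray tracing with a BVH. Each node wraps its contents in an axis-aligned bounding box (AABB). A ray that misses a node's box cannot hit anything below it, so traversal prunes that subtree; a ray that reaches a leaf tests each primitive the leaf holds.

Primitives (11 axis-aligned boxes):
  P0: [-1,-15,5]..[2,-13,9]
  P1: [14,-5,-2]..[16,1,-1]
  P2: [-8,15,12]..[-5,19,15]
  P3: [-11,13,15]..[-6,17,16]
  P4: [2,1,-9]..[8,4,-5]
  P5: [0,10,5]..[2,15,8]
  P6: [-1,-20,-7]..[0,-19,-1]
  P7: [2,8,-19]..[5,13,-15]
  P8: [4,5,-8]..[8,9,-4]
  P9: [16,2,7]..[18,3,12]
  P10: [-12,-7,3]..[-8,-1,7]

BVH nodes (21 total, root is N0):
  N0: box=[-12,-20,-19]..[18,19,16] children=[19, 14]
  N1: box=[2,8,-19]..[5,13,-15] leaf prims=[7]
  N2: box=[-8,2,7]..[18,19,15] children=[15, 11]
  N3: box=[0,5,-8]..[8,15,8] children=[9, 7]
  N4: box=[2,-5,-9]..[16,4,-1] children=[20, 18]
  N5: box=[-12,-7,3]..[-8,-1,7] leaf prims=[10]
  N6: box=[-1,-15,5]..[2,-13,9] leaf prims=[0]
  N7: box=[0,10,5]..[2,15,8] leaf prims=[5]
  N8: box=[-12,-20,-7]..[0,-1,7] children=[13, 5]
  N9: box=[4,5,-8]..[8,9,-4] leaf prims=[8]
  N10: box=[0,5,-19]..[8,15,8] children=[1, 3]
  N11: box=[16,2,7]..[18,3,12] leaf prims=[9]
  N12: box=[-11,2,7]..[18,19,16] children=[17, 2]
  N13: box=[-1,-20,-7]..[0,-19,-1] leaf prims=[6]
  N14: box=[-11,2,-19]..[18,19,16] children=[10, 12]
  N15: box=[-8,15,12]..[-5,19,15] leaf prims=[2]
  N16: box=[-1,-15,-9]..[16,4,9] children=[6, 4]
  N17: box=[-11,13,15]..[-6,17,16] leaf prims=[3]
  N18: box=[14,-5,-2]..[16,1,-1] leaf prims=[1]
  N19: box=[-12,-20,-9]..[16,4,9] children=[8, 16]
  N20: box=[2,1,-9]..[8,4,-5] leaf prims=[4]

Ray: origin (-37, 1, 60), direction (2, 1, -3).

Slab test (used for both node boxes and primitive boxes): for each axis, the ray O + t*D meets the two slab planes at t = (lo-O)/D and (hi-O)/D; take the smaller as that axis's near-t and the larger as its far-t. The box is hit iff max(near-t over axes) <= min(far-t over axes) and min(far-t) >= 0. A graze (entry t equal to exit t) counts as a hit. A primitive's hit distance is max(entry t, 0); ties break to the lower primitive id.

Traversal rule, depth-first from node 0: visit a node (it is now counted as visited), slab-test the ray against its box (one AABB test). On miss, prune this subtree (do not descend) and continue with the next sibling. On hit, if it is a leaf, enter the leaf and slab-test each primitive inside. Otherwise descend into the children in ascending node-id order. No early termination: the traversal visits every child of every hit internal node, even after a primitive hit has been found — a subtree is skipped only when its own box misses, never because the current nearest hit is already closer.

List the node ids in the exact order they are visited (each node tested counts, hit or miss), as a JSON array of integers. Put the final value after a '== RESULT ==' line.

Walk:
N0 x:[25/2,55/2] y:[-21,18] z:[44/3,79/3] -> hit [44/3,18], descend [14, 19]
  N14 x:[13,55/2] y:[1,18] z:[44/3,79/3] -> hit [44/3,18], descend [10, 12]
    N10 x:[37/2,45/2] y:[4,14] z:[52/3,79/3] -> miss, prune
    N12 x:[13,55/2] y:[1,18] z:[44/3,53/3] -> hit [44/3,53/3], descend [2, 17]
      N2 x:[29/2,55/2] y:[1,18] z:[15,53/3] -> hit [15,53/3], descend [11, 15]
        N11 x:[53/2,55/2] y:[1,2] z:[16,53/3] -> miss, prune
        N15 x:[29/2,16] y:[14,18] z:[15,16] -> hit [15,16] leaf, test {P2@t=15}
      N17 x:[13,31/2] y:[12,16] z:[44/3,15] -> hit [44/3,15] leaf, test {P3@t=44/3}
  N19 x:[25/2,53/2] y:[-21,3] z:[17,23] -> miss, prune

Summary -> nodes [0, 14, 10, 12, 2, 11, 15, 17, 19]; box-tests=9; leaf-entries=2; first=P3

== RESULT ==
[0, 14, 10, 12, 2, 11, 15, 17, 19]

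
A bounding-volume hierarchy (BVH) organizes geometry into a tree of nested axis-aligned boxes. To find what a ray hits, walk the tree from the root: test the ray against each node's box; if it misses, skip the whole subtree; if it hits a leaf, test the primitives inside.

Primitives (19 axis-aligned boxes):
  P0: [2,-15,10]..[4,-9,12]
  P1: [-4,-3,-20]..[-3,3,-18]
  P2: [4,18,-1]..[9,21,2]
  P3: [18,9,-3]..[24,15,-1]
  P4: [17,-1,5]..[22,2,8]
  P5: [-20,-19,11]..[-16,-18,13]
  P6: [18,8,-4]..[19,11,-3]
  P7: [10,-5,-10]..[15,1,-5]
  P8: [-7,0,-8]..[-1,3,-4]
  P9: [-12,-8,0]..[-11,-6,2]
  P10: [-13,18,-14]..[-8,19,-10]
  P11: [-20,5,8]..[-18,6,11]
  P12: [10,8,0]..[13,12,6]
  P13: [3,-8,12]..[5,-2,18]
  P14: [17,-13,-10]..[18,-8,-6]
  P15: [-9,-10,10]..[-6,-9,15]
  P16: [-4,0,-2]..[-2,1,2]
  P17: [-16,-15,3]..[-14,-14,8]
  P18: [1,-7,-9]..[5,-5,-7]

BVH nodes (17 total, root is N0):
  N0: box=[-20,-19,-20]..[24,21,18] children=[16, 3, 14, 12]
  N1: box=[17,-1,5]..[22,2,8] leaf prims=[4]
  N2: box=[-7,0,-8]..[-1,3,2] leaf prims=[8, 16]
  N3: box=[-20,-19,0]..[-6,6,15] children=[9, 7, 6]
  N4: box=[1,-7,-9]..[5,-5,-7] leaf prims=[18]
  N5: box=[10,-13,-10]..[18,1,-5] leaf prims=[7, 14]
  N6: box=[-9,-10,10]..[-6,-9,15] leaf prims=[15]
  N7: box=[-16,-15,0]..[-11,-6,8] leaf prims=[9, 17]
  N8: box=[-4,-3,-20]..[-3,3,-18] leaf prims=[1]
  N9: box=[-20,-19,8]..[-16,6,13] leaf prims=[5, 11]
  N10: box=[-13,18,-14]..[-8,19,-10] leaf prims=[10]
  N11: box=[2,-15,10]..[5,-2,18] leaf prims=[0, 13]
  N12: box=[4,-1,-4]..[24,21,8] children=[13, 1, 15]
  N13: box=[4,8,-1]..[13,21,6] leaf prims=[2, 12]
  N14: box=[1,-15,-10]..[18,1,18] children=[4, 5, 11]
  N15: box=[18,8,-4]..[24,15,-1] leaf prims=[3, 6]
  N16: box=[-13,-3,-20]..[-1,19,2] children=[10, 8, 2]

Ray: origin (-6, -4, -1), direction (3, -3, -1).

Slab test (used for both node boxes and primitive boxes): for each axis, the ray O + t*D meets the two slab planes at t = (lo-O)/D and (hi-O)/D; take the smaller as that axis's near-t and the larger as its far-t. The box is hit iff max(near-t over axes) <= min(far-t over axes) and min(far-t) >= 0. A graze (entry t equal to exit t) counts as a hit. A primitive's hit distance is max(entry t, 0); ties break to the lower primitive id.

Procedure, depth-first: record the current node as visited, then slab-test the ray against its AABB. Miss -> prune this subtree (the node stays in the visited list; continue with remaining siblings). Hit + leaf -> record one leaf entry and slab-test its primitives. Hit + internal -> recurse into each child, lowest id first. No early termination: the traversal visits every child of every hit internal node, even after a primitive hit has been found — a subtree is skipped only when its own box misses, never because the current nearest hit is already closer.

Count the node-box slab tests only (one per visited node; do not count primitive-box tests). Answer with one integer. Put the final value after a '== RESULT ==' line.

Walk:
N0 x:[-14/3,10] y:[-25/3,5] z:[-19,19] -> hit [-14/3,5], descend [3, 12, 14, 16]
  N3 x:[-14/3,0] y:[-10/3,5] z:[-16,-1] -> miss, prune
  N12 x:[10/3,10] y:[-25/3,-1] z:[-9,3] -> miss, prune
  N14 x:[7/3,8] y:[-5/3,11/3] z:[-19,9] -> hit [7/3,11/3], descend [4, 5, 11]
    N4 x:[7/3,11/3] y:[1/3,1] z:[6,8] -> miss, prune
    N5 x:[16/3,8] y:[-5/3,3] z:[4,9] -> miss, prune
    N11 x:[8/3,11/3] y:[-2/3,11/3] z:[-19,-11] -> miss, prune
  N16 x:[-7/3,5/3] y:[-23/3,-1/3] z:[-3,19] -> miss, prune

8 AABB tests over nodes [0, 3, 12, 14, 4, 5, 11, 16]; 0 leaves entered; closest miss.

== RESULT ==
8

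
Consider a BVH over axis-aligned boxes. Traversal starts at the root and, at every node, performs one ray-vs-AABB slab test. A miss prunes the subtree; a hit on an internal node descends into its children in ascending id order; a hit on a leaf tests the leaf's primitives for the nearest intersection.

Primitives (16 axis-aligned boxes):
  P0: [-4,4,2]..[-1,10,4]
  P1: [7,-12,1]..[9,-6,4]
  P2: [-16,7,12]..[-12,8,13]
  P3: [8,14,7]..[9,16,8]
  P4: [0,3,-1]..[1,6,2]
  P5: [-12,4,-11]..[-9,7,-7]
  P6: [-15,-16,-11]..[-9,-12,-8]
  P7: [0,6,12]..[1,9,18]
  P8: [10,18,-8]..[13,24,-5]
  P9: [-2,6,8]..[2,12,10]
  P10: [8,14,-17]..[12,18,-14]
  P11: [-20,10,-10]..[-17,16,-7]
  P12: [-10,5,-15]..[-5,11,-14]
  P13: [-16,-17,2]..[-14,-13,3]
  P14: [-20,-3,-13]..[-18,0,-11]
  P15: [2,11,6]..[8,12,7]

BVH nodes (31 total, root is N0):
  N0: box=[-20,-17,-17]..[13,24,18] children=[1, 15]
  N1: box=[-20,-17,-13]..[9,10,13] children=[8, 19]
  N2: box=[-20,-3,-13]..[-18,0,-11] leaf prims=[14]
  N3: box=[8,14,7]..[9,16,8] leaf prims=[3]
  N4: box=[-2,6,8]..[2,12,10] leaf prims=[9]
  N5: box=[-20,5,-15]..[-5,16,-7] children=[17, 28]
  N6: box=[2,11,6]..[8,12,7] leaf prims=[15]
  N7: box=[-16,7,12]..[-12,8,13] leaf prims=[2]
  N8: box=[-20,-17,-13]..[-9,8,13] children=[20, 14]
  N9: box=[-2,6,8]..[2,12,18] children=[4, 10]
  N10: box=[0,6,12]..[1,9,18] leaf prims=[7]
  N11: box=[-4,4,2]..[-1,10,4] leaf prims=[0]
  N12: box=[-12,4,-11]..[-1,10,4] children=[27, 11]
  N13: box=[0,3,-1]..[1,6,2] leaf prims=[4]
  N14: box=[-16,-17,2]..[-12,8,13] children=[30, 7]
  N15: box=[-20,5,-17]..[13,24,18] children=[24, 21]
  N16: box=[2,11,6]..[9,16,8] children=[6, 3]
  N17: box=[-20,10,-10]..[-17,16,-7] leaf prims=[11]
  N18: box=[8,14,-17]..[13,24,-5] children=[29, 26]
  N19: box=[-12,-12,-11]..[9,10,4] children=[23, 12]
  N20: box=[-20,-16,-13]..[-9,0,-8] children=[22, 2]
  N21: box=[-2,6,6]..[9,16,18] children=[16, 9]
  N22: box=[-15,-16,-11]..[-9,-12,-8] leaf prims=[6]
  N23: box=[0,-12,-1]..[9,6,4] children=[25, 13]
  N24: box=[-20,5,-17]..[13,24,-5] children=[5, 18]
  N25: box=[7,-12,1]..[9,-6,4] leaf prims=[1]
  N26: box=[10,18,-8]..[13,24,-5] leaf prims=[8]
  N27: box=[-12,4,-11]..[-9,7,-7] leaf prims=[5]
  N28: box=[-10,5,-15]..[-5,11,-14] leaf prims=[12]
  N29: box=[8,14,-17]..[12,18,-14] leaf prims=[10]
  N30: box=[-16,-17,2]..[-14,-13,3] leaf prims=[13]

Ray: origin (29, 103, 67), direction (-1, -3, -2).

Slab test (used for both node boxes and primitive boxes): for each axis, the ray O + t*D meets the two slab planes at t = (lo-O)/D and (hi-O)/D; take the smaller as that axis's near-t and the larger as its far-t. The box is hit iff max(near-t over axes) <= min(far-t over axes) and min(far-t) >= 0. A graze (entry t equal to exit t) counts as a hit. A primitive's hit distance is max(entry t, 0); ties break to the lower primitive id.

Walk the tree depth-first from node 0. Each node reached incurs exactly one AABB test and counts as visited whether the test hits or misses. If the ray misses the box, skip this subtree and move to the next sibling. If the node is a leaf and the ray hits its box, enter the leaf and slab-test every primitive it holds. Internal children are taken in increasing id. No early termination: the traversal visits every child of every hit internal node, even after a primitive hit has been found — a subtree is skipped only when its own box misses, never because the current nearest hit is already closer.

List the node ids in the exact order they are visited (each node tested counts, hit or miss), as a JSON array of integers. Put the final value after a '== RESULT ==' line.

Traverse from the root:
N0 x:[16,49] y:[79/3,40] z:[49/2,42] -> hit [79/3,40], descend [1, 15]
  N1 x:[20,49] y:[31,40] z:[27,40] -> hit [31,40], descend [8, 19]
    N8 x:[38,49] y:[95/3,40] z:[27,40] -> hit [38,40], descend [14, 20]
      N14 x:[41,45] y:[95/3,40] z:[27,65/2] -> miss, prune
      N20 x:[38,49] y:[103/3,119/3] z:[75/2,40] -> hit [38,119/3], descend [2, 22]
        N2 x:[47,49] y:[103/3,106/3] z:[39,40] -> miss, prune
        N22 x:[38,44] y:[115/3,119/3] z:[75/2,39] -> hit [115/3,39] leaf, test {P6@t=115/3}
    N19 x:[20,41] y:[31,115/3] z:[63/2,39] -> hit [63/2,115/3], descend [12, 23]
      N12 x:[30,41] y:[31,33] z:[63/2,39] -> hit [63/2,33], descend [11, 27]
        N11 x:[30,33] y:[31,33] z:[63/2,65/2] -> hit [63/2,65/2] leaf, test {P0@t=63/2}
        N27 x:[38,41] y:[32,33] z:[37,39] -> miss, prune
      N23 x:[20,29] y:[97/3,115/3] z:[63/2,34] -> miss, prune
  N15 x:[16,49] y:[79/3,98/3] z:[49/2,42] -> hit [79/3,98/3], descend [21, 24]
    N21 x:[20,31] y:[29,97/3] z:[49/2,61/2] -> hit [29,61/2], descend [9, 16]
      N9 x:[27,31] y:[91/3,97/3] z:[49/2,59/2] -> miss, prune
      N16 x:[20,27] y:[29,92/3] z:[59/2,61/2] -> miss, prune
    N24 x:[16,49] y:[79/3,98/3] z:[36,42] -> miss, prune

order=[0, 1, 8, 14, 20, 2, 22, 19, 12, 11, 27, 23, 15, 21, 9, 16, 24]  |boxes|=17  |leaves|=2  hit=P0

== RESULT ==
[0, 1, 8, 14, 20, 2, 22, 19, 12, 11, 27, 23, 15, 21, 9, 16, 24]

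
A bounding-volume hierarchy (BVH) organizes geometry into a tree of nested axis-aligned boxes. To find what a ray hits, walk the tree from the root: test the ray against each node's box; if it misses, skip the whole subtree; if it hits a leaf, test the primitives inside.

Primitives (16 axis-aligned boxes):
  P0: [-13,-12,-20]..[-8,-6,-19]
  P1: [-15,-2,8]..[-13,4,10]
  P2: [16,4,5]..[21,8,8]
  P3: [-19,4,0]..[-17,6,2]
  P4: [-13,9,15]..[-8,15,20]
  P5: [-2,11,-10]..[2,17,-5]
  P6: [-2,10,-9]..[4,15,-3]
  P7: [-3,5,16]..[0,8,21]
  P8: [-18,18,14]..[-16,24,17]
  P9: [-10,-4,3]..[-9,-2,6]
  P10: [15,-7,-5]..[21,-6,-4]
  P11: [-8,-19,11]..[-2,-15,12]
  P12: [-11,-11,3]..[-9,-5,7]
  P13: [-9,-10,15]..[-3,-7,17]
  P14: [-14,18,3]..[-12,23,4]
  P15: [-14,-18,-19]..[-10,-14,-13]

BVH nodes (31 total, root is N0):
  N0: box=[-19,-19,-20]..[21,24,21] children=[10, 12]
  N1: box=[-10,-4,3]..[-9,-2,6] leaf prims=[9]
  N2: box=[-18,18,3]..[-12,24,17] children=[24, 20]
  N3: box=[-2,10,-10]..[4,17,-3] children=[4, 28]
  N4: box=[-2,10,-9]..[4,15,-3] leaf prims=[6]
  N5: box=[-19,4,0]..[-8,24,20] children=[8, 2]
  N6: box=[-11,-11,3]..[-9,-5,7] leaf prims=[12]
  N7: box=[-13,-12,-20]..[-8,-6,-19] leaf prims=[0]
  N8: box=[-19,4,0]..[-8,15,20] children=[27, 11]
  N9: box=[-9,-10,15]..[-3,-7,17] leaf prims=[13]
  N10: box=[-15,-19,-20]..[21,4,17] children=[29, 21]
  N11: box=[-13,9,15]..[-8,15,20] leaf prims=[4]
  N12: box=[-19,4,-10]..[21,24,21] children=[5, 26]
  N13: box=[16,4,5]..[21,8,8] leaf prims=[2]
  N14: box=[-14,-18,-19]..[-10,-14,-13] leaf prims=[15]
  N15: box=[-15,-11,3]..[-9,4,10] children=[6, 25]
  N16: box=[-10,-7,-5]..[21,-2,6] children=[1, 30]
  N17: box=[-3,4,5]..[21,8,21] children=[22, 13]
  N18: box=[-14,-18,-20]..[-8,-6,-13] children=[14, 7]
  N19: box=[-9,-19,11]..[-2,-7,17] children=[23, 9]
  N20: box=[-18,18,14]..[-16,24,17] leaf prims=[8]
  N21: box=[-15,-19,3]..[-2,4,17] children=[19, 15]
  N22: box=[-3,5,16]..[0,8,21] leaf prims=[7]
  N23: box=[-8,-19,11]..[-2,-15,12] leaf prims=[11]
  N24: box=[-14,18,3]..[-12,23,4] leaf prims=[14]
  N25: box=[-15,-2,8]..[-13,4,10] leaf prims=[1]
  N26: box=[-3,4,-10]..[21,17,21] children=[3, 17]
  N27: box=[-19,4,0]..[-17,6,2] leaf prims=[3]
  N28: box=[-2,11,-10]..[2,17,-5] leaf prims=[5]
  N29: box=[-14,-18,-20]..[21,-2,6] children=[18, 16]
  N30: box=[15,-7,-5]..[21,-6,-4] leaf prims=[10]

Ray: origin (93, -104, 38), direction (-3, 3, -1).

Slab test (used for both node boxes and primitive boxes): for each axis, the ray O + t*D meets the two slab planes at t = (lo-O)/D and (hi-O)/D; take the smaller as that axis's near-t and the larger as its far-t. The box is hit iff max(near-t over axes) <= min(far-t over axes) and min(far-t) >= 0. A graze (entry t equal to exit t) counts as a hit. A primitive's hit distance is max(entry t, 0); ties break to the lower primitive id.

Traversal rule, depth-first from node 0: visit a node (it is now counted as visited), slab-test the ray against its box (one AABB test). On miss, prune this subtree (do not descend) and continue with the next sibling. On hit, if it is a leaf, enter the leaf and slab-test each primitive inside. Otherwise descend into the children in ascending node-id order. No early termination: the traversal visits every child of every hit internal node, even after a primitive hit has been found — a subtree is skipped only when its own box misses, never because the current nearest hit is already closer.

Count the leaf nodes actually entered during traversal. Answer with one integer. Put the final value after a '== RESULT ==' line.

Trace the traversal:
N0 x:[24,112/3] y:[85/3,128/3] z:[17,58] -> hit [85/3,112/3], descend [10, 12]
  N10 x:[24,36] y:[85/3,36] z:[21,58] -> hit [85/3,36], descend [21, 29]
    N21 x:[95/3,36] y:[85/3,36] z:[21,35] -> hit [95/3,35], descend [15, 19]
      N15 x:[34,36] y:[31,36] z:[28,35] -> hit [34,35], descend [6, 25]
        N6 x:[34,104/3] y:[31,33] z:[31,35] -> miss, prune
        N25 x:[106/3,36] y:[34,36] z:[28,30] -> miss, prune
      N19 x:[95/3,34] y:[85/3,97/3] z:[21,27] -> miss, prune
    N29 x:[24,107/3] y:[86/3,34] z:[32,58] -> hit [32,34], descend [16, 18]
      N16 x:[24,103/3] y:[97/3,34] z:[32,43] -> hit [97/3,34], descend [1, 30]
        N1 x:[34,103/3] y:[100/3,34] z:[32,35] -> hit [34,34] leaf, test {P9@t=34}
        N30 x:[24,26] y:[97/3,98/3] z:[42,43] -> miss, prune
      N18 x:[101/3,107/3] y:[86/3,98/3] z:[51,58] -> miss, prune
  N12 x:[24,112/3] y:[36,128/3] z:[17,48] -> hit [36,112/3], descend [5, 26]
    N5 x:[101/3,112/3] y:[36,128/3] z:[18,38] -> hit [36,112/3], descend [2, 8]
      N2 x:[35,37] y:[122/3,128/3] z:[21,35] -> miss, prune
      N8 x:[101/3,112/3] y:[36,119/3] z:[18,38] -> hit [36,112/3], descend [11, 27]
        N11 x:[101/3,106/3] y:[113/3,119/3] z:[18,23] -> miss, prune
        N27 x:[110/3,112/3] y:[36,110/3] z:[36,38] -> hit [110/3,110/3] leaf, test {P3@t=110/3}
    N26 x:[24,32] y:[36,121/3] z:[17,48] -> miss, prune

Visited [0, 10, 21, 15, 6, 25, 19, 29, 16, 1, 30, 18, 12, 5, 2, 8, 11, 27, 26]. Tests: 19 box, 2 leaf. Nearest: P9.

== RESULT ==
2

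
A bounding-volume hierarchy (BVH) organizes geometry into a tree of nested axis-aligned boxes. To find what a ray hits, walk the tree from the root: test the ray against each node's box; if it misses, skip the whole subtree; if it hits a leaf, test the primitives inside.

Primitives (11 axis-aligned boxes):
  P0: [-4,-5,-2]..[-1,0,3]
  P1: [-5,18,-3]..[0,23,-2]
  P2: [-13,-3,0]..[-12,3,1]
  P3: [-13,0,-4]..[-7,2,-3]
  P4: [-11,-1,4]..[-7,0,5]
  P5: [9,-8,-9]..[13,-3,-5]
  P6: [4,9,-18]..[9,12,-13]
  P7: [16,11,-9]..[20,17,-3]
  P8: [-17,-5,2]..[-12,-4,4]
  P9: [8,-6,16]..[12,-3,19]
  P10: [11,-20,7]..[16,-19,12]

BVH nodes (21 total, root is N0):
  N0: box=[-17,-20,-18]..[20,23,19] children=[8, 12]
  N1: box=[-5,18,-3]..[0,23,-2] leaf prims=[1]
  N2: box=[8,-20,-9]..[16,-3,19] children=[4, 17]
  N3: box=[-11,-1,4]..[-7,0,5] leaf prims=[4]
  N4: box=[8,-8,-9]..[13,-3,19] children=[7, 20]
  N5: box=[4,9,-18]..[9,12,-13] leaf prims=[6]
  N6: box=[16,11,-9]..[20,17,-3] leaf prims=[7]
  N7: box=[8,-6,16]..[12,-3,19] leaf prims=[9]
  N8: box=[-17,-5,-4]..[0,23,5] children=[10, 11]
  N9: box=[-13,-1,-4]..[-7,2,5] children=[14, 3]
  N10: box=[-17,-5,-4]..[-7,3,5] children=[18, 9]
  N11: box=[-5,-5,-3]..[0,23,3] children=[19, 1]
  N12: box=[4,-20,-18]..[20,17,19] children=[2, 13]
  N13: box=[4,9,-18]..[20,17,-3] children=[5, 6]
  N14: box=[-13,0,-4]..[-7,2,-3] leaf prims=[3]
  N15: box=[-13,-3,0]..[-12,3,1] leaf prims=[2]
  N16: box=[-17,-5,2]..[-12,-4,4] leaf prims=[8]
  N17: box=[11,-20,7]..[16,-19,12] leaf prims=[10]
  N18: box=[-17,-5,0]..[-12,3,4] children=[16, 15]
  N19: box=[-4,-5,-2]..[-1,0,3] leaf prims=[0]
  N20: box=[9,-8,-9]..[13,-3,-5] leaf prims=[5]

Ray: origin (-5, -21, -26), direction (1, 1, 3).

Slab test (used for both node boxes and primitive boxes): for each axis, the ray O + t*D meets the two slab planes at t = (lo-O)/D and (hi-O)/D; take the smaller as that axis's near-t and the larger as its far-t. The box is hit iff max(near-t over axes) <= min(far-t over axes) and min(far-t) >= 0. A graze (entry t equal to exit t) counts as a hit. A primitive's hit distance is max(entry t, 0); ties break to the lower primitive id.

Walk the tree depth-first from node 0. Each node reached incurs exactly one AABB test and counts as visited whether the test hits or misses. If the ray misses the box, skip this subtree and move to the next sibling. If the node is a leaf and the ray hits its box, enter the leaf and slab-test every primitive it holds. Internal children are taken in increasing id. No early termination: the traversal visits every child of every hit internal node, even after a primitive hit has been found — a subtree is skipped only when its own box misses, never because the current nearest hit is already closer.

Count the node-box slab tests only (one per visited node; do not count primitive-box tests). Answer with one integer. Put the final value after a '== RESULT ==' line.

Walk:
N0 x:[-12,25] y:[1,44] z:[8/3,15] -> hit [8/3,15], descend [8, 12]
  N8 x:[-12,5] y:[16,44] z:[22/3,31/3] -> miss, prune
  N12 x:[9,25] y:[1,38] z:[8/3,15] -> hit [9,15], descend [2, 13]
    N2 x:[13,21] y:[1,18] z:[17/3,15] -> hit [13,15], descend [4, 17]
      N4 x:[13,18] y:[13,18] z:[17/3,15] -> hit [13,15], descend [7, 20]
        N7 x:[13,17] y:[15,18] z:[14,15] -> hit [15,15] leaf, test {P9@t=15}
        N20 x:[14,18] y:[13,18] z:[17/3,7] -> miss, prune
      N17 x:[16,21] y:[1,2] z:[11,38/3] -> miss, prune
    N13 x:[9,25] y:[30,38] z:[8/3,23/3] -> miss, prune

Visited [0, 8, 12, 2, 4, 7, 20, 17, 13]. Tests: 9 box, 1 leaf. Nearest: P9.

== RESULT ==
9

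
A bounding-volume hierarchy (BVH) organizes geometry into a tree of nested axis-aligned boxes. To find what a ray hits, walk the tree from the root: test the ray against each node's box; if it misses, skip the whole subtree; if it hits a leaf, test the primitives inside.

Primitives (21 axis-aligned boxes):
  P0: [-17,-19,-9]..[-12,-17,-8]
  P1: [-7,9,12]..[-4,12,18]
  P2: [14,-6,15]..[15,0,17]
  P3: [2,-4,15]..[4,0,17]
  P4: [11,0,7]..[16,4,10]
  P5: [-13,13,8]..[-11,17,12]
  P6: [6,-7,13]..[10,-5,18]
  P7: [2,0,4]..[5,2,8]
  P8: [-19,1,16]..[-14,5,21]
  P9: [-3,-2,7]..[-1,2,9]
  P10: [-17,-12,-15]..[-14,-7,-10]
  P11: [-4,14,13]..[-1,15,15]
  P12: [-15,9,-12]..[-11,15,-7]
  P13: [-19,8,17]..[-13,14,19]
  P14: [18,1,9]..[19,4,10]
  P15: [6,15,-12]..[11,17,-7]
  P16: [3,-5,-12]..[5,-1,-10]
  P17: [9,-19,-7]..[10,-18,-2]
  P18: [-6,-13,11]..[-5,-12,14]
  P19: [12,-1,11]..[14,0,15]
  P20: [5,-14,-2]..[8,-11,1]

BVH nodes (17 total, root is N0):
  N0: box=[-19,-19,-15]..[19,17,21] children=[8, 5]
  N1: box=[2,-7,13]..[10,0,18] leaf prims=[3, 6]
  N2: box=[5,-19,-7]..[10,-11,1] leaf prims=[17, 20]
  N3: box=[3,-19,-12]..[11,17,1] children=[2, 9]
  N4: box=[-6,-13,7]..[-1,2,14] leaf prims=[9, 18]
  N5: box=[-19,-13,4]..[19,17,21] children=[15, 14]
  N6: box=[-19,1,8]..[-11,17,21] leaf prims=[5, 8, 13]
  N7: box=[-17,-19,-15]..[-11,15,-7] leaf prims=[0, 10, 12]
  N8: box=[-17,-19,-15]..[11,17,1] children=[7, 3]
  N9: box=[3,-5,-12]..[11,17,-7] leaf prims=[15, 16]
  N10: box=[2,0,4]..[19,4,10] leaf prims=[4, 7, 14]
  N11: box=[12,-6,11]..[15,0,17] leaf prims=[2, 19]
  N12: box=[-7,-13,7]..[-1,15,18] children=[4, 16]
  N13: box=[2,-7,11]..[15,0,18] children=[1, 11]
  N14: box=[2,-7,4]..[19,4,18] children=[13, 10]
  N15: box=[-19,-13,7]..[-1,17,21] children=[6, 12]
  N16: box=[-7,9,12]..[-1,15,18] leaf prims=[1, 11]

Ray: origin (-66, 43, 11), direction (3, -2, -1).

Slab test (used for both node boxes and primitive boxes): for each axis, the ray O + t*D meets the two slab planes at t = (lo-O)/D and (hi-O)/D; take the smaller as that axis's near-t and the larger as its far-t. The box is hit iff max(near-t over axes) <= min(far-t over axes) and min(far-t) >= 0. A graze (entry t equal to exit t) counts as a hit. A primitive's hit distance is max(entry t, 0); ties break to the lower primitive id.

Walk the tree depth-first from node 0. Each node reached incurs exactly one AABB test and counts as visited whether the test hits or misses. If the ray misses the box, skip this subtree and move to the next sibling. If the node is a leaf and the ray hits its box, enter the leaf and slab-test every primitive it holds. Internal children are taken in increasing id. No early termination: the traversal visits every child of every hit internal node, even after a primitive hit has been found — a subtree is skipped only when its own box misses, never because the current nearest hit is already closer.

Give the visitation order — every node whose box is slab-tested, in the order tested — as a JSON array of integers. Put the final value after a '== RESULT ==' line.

Trace the traversal:
N0 x:[47/3,85/3] y:[13,31] z:[-10,26] -> hit [47/3,26], descend [5, 8]
  N5 x:[47/3,85/3] y:[13,28] z:[-10,7] -> miss, prune
  N8 x:[49/3,77/3] y:[13,31] z:[10,26] -> hit [49/3,77/3], descend [3, 7]
    N3 x:[23,77/3] y:[13,31] z:[10,23] -> hit [23,23], descend [2, 9]
      N2 x:[71/3,76/3] y:[27,31] z:[10,18] -> miss, prune
      N9 x:[23,77/3] y:[13,24] z:[18,23] -> hit [23,23] leaf, test {P15(miss), P16@t=23}
    N7 x:[49/3,55/3] y:[14,31] z:[18,26] -> hit [18,55/3] leaf, test {P0(miss), P10(miss), P12(miss)}

Visited [0, 5, 8, 3, 2, 9, 7]. Tests: 7 box, 2 leaf. Nearest: P16.

== RESULT ==
[0, 5, 8, 3, 2, 9, 7]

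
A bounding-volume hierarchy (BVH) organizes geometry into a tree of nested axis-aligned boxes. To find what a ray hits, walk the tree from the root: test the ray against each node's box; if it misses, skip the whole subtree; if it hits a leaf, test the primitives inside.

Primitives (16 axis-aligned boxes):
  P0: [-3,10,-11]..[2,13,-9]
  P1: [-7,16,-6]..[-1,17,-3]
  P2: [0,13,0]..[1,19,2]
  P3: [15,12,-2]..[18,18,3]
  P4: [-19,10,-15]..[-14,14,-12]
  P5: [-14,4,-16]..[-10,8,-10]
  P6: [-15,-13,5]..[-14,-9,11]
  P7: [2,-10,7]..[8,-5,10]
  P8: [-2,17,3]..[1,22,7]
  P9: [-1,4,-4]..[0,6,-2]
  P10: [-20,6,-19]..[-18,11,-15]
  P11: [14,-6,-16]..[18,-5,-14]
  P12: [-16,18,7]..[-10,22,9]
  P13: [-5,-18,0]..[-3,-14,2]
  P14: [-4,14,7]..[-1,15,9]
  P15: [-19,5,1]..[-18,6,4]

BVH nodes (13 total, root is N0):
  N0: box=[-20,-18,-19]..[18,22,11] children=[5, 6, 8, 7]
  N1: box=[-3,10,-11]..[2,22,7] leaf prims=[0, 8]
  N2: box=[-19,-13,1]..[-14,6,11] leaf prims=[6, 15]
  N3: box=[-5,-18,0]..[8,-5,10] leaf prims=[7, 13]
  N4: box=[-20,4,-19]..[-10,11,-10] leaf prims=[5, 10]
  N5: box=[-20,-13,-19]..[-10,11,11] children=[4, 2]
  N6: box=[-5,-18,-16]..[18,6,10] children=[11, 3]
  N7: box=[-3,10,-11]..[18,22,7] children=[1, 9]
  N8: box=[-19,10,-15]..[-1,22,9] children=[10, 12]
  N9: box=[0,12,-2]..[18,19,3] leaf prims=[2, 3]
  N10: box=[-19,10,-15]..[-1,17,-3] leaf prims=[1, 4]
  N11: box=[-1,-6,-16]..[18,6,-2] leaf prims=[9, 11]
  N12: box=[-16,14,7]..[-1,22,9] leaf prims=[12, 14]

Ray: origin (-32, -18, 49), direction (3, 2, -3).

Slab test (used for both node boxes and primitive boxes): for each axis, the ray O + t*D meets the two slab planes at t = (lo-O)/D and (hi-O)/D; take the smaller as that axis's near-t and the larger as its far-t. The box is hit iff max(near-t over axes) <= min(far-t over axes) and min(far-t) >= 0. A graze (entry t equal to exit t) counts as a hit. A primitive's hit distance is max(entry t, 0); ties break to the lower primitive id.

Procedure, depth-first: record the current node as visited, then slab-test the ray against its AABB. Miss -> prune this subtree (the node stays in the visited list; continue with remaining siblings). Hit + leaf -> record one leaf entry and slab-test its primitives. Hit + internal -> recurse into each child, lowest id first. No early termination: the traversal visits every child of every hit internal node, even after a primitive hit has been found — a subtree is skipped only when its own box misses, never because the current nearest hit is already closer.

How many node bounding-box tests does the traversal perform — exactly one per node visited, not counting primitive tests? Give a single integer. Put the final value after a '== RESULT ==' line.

Trace the traversal:
N0 x:[4,50/3] y:[0,20] z:[38/3,68/3] -> hit [38/3,50/3], descend [5, 6, 7, 8]
  N5 x:[4,22/3] y:[5/2,29/2] z:[38/3,68/3] -> miss, prune
  N6 x:[9,50/3] y:[0,12] z:[13,65/3] -> miss, prune
  N7 x:[29/3,50/3] y:[14,20] z:[14,20] -> hit [14,50/3], descend [1, 9]
    N1 x:[29/3,34/3] y:[14,20] z:[14,20] -> miss, prune
    N9 x:[32/3,50/3] y:[15,37/2] z:[46/3,17] -> hit [46/3,50/3] leaf, test {P2(miss), P3@t=47/3}
  N8 x:[13/3,31/3] y:[14,20] z:[40/3,64/3] -> miss, prune

7 AABB tests over nodes [0, 5, 6, 7, 1, 9, 8]; 1 leaf entered; closest P3.

== RESULT ==
7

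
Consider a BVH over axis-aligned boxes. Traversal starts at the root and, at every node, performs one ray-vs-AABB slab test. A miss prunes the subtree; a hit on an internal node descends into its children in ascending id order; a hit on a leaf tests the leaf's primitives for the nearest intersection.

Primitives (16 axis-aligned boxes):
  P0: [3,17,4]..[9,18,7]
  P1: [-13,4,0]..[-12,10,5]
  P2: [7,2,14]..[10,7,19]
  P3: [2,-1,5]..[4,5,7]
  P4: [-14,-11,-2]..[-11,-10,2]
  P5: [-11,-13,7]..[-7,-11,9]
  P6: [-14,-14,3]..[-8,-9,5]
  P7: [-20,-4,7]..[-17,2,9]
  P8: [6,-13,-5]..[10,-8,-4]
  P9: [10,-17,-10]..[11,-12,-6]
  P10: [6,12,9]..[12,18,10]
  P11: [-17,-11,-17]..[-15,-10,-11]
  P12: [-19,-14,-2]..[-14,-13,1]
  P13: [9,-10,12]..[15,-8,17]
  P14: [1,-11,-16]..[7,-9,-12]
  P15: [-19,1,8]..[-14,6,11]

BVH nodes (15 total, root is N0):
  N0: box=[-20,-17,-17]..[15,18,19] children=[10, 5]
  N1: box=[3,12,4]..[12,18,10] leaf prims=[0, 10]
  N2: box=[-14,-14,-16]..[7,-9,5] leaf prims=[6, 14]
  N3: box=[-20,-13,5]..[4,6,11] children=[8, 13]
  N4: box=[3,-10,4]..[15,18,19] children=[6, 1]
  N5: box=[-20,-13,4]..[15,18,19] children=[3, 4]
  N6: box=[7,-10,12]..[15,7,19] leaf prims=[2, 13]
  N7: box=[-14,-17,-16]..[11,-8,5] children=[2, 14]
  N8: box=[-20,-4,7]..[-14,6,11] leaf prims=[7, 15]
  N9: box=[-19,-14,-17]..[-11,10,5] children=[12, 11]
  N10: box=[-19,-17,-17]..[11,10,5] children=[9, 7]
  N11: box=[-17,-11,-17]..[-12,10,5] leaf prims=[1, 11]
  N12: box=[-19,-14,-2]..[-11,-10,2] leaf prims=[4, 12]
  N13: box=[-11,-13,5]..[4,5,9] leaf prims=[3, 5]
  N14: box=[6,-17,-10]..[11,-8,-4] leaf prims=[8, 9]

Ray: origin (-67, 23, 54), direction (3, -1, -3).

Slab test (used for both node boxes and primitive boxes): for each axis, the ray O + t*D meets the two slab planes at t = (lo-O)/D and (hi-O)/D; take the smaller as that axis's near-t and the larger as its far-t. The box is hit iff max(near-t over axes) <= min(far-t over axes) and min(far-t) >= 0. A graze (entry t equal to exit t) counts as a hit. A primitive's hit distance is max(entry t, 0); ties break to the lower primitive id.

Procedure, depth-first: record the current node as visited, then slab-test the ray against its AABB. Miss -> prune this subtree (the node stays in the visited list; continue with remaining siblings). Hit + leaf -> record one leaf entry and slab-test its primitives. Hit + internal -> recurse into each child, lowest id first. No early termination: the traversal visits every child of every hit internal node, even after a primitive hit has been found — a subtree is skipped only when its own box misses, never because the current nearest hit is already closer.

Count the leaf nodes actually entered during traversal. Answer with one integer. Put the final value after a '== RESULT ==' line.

Trace the traversal:
N0 x:[47/3,82/3] y:[5,40] z:[35/3,71/3] -> hit [47/3,71/3], descend [5, 10]
  N5 x:[47/3,82/3] y:[5,36] z:[35/3,50/3] -> hit [47/3,50/3], descend [3, 4]
    N3 x:[47/3,71/3] y:[17,36] z:[43/3,49/3] -> miss, prune
    N4 x:[70/3,82/3] y:[5,33] z:[35/3,50/3] -> miss, prune
  N10 x:[16,26] y:[13,40] z:[49/3,71/3] -> hit [49/3,71/3], descend [7, 9]
    N7 x:[53/3,26] y:[31,40] z:[49/3,70/3] -> miss, prune
    N9 x:[16,56/3] y:[13,37] z:[49/3,71/3] -> hit [49/3,56/3], descend [11, 12]
      N11 x:[50/3,55/3] y:[13,34] z:[49/3,71/3] -> hit [50/3,55/3] leaf, test {P1@t=18, P11(miss)}
      N12 x:[16,56/3] y:[33,37] z:[52/3,56/3] -> miss, prune

Summary -> nodes [0, 5, 3, 4, 10, 7, 9, 11, 12]; box-tests=9; leaf-entries=1; first=P1

== RESULT ==
1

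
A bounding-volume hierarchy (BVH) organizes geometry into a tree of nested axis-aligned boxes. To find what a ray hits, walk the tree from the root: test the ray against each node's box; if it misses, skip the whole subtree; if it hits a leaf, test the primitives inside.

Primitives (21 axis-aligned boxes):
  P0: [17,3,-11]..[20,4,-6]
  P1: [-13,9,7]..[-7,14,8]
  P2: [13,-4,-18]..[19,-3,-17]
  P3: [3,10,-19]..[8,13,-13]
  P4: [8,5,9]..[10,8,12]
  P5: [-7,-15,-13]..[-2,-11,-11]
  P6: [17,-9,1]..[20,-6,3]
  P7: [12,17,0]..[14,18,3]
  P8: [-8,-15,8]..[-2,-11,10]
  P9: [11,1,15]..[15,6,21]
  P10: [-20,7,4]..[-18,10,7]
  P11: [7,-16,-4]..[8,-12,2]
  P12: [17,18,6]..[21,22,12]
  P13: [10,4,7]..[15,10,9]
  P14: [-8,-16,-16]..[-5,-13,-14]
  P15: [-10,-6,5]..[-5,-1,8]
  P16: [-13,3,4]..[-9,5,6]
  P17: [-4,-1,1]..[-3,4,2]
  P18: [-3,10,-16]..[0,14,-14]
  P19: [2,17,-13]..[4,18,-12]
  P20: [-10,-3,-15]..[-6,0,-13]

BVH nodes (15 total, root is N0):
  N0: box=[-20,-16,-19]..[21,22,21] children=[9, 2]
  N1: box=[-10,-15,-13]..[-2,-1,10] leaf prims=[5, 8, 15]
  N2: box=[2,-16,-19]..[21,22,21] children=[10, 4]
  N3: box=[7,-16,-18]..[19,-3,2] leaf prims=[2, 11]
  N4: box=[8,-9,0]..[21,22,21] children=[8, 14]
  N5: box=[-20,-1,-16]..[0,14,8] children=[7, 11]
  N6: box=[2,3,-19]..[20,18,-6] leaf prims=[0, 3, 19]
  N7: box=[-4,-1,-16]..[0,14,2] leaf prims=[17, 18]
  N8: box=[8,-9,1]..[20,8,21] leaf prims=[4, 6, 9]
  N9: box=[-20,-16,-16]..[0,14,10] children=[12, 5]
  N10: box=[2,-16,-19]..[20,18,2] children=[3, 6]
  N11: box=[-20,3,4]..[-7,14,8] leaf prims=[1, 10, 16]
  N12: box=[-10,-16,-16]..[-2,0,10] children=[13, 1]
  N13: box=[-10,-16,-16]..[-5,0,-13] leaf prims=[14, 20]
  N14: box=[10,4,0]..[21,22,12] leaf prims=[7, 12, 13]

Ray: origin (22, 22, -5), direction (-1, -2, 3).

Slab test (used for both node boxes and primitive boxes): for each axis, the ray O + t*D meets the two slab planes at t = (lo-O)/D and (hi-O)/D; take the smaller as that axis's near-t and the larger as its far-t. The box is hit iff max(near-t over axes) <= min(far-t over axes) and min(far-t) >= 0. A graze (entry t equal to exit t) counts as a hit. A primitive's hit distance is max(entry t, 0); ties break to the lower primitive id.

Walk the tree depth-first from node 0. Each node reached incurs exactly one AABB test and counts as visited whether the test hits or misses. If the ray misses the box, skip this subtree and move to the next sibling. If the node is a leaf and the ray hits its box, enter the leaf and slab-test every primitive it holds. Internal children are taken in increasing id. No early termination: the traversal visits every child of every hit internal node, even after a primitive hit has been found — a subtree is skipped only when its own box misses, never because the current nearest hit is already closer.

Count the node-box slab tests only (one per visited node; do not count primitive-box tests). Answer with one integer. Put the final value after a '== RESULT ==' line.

Walk:
N0 x:[1,42] y:[0,19] z:[-14/3,26/3] -> hit [1,26/3], descend [2, 9]
  N2 x:[1,20] y:[0,19] z:[-14/3,26/3] -> hit [1,26/3], descend [4, 10]
    N4 x:[1,14] y:[0,31/2] z:[5/3,26/3] -> hit [5/3,26/3], descend [8, 14]
      N8 x:[2,14] y:[7,31/2] z:[2,26/3] -> hit [7,26/3] leaf, test {P4(miss), P6(miss), P9@t=8}
      N14 x:[1,12] y:[0,9] z:[5/3,17/3] -> hit [5/3,17/3] leaf, test {P7(miss), P12(miss), P13(miss)}
    N10 x:[2,20] y:[2,19] z:[-14/3,7/3] -> hit [2,7/3], descend [3, 6]
      N3 x:[3,15] y:[25/2,19] z:[-13/3,7/3] -> miss, prune
      N6 x:[2,20] y:[2,19/2] z:[-14/3,-1/3] -> miss, prune
  N9 x:[22,42] y:[4,19] z:[-11/3,5] -> miss, prune

order=[0, 2, 4, 8, 14, 10, 3, 6, 9]  |boxes|=9  |leaves|=2  hit=P9

== RESULT ==
9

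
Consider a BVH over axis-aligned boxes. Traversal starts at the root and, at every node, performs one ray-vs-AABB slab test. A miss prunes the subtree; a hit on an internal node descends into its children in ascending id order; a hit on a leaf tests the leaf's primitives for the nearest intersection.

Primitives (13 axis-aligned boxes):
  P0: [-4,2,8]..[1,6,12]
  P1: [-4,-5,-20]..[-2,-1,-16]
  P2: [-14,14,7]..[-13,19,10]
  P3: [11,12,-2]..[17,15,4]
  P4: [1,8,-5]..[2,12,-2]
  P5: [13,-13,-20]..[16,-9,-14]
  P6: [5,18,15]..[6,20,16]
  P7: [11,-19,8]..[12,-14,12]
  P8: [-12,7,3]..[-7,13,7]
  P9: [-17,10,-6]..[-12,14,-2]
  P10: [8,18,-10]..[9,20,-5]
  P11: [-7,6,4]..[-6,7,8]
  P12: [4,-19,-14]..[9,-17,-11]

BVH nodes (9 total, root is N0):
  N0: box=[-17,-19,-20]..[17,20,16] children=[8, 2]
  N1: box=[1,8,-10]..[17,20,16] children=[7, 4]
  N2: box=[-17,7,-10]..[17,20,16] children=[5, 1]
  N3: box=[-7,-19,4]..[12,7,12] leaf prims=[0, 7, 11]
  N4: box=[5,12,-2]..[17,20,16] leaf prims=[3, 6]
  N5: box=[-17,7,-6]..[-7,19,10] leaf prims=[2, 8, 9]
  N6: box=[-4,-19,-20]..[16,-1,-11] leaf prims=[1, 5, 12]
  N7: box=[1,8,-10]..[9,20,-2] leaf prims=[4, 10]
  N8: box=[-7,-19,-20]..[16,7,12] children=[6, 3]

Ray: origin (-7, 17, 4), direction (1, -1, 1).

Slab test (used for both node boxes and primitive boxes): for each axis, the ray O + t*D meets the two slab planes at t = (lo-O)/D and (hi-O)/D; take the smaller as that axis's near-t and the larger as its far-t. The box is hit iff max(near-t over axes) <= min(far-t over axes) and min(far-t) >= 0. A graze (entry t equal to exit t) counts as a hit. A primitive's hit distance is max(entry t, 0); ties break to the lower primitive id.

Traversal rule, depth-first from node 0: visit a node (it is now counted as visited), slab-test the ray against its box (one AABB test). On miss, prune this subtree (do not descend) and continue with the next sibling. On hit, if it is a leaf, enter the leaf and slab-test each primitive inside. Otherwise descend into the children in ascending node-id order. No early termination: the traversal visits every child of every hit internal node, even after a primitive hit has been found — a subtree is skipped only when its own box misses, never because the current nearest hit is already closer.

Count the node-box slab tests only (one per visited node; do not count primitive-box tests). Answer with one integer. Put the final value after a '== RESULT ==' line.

Traverse from the root:
N0 x:[-10,24] y:[-3,36] z:[-24,12] -> hit [-3,12], descend [2, 8]
  N2 x:[-10,24] y:[-3,10] z:[-14,12] -> hit [-3,10], descend [1, 5]
    N1 x:[8,24] y:[-3,9] z:[-14,12] -> hit [8,9], descend [4, 7]
      N4 x:[12,24] y:[-3,5] z:[-6,12] -> miss, prune
      N7 x:[8,16] y:[-3,9] z:[-14,-6] -> miss, prune
    N5 x:[-10,0] y:[-2,10] z:[-10,6] -> hit [-2,0] leaf, test {P2(miss), P8(miss), P9(miss)}
  N8 x:[0,23] y:[10,36] z:[-24,8] -> miss, prune

order=[0, 2, 1, 4, 7, 5, 8]  |boxes|=7  |leaves|=1  hit=miss

== RESULT ==
7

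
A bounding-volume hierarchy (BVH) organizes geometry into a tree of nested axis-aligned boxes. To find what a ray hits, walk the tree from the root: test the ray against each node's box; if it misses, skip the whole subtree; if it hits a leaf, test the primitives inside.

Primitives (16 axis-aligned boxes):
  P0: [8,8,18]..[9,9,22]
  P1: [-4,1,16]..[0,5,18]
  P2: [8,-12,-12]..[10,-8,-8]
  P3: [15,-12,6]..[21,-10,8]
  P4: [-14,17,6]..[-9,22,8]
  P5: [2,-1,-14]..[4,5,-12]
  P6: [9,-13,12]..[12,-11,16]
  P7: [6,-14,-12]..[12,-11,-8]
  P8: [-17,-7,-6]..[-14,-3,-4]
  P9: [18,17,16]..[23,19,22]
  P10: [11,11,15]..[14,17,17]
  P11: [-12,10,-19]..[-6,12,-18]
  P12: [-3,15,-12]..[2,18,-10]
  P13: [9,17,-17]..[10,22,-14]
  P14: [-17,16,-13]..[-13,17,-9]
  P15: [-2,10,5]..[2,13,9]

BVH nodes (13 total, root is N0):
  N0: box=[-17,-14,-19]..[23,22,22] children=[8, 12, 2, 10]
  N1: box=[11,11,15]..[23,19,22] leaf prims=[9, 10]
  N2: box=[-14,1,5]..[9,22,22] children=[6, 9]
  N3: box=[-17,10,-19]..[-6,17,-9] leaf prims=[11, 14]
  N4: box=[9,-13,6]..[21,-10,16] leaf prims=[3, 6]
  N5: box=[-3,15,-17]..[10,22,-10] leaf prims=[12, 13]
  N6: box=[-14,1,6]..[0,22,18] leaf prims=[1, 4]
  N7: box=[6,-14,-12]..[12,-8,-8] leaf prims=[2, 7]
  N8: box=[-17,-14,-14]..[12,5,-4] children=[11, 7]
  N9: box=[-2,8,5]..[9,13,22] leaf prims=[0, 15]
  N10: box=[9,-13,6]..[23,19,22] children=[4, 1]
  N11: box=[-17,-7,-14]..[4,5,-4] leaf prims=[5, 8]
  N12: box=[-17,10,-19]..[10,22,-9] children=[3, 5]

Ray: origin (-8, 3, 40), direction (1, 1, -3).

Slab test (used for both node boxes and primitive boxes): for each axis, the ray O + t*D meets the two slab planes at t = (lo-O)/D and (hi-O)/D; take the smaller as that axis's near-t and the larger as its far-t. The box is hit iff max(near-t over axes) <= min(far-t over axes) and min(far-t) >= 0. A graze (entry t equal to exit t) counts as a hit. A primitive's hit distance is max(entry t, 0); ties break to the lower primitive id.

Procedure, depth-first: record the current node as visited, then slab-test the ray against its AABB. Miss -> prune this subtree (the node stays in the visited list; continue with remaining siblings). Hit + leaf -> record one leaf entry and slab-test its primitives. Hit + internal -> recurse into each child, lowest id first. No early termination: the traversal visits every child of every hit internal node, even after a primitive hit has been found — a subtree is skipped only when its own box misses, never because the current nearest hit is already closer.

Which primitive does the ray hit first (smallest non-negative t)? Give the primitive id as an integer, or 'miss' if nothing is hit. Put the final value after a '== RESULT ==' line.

Trace the traversal:
N0 x:[-9,31] y:[-17,19] z:[6,59/3] -> hit [6,19], descend [2, 8, 10, 12]
  N2 x:[-6,17] y:[-2,19] z:[6,35/3] -> hit [6,35/3], descend [6, 9]
    N6 x:[-6,8] y:[-2,19] z:[22/3,34/3] -> hit [22/3,8] leaf, test {P1(miss), P4(miss)}
    N9 x:[6,17] y:[5,10] z:[6,35/3] -> hit [6,10] leaf, test {P0(miss), P15(miss)}
  N8 x:[-9,20] y:[-17,2] z:[44/3,18] -> miss, prune
  N10 x:[17,31] y:[-16,16] z:[6,34/3] -> miss, prune
  N12 x:[-9,18] y:[7,19] z:[49/3,59/3] -> hit [49/3,18], descend [3, 5]
    N3 x:[-9,2] y:[7,14] z:[49/3,59/3] -> miss, prune
    N5 x:[5,18] y:[12,19] z:[50/3,19] -> hit [50/3,18] leaf, test {P12(miss), P13@t=18}

Summary -> nodes [0, 2, 6, 9, 8, 10, 12, 3, 5]; box-tests=9; leaf-entries=3; first=P13

== RESULT ==
13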